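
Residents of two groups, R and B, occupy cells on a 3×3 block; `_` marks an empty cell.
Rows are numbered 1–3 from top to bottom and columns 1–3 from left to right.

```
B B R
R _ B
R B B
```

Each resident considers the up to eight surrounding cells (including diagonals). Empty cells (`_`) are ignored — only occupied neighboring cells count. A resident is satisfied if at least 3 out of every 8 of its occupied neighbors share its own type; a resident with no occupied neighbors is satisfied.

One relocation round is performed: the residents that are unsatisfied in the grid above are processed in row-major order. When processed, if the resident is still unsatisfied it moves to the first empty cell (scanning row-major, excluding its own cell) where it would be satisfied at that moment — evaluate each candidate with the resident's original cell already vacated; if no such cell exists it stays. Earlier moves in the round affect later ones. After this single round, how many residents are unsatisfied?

Initially unsatisfied (in order): (1,3), (2,1).
  (1,3): no empty cell satisfies it; stays.
  (2,1): no empty cell satisfies it; stays.
Resulting grid:
B B R
R _ B
R B B
Unsatisfied now: (1,3), (2,1).

2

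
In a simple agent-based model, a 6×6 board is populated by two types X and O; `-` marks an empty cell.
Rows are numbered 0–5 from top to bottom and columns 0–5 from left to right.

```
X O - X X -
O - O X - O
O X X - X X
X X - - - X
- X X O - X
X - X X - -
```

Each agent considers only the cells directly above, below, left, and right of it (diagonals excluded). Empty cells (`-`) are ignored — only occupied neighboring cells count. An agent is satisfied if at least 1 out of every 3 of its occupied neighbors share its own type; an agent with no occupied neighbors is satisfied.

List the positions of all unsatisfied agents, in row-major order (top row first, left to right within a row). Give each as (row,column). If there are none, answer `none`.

(0,0)X 0/2 unhappy
(0,1)O 0/1 unhappy
(0,3)X 2/2 ok
(0,4)X 1/1 ok
(1,0)O 1/2 ok
(1,2)O 0/2 unhappy
(1,3)X 1/2 ok
(1,5)O 0/1 unhappy
(2,0)O 1/3 ok
(2,1)X 2/3 ok
(2,2)X 1/2 ok
(2,4)X 1/1 ok
(2,5)X 2/3 ok
(3,0)X 1/2 ok
(3,1)X 3/3 ok
(3,5)X 2/2 ok
(4,1)X 2/2 ok
(4,2)X 2/3 ok
(4,3)O 0/2 unhappy
(4,5)X 1/1 ok
(5,0)X 0/0 ok
(5,2)X 2/2 ok
(5,3)X 1/2 ok

(0,0), (0,1), (1,2), (1,5), (4,3)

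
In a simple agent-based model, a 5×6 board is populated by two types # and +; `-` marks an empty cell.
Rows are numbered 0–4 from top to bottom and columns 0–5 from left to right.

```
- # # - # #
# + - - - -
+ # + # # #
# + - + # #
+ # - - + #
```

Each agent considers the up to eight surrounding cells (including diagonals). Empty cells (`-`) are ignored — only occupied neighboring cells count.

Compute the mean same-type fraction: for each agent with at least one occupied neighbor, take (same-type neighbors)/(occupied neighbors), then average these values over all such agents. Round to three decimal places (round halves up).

(0,1)# 2/3
(0,2)# 1/2
(0,4)# 1/1
(0,5)# 1/1
(1,0)# 2/4
(1,1)+ 2/6
(2,0)+ 2/5
(2,1)# 2/6
(2,2)+ 3/5
(2,3)# 2/4
(2,4)# 4/5
(2,5)# 3/3
(3,0)# 2/5
(3,1)+ 3/6
(3,3)+ 2/5
(3,4)# 5/7
(3,5)# 4/5
(4,0)+ 1/3
(4,1)# 1/3
(4,4)+ 1/4
(4,5)# 2/3
Sum over 21 agents: 2/3 + 1/2 + 1/1 + 1/1 + 2/4 + 2/6 + 2/5 + 2/6 + 3/5 + 2/4 + 4/5 + 3/3 + 2/5 + 3/6 + 2/5 + 5/7 + 4/5 + 1/3 + 1/3 + 1/4 + 2/3 = 5053/420; mean = 5053/420 ÷ 21 = 5053/8820 = 0.572902… → 0.573.

0.573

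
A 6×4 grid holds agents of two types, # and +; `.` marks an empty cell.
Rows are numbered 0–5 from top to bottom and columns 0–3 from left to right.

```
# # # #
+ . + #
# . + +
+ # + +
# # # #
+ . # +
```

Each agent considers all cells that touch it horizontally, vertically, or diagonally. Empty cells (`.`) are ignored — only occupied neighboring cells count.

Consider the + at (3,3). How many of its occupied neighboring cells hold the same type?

Occupied neighbors of (3,3): (2,2)=+, (2,3)=+, (3,2)=+, (4,2)=#, (4,3)=#.
Same type (+): 3 of 5.

3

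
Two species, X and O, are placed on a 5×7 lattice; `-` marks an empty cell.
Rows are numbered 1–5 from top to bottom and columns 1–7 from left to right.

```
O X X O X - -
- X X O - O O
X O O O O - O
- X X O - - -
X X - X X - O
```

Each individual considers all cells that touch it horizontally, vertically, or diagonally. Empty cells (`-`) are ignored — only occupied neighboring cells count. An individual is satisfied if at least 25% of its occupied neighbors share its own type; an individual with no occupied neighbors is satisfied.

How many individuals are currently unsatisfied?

3

(1,1)O 0/2 unhappy
(1,2)X 3/4 ok
(1,3)X 3/5 ok
(1,4)O 1/4 ok
(1,5)X 0/3 unhappy
(2,2)X 4/7 ok
(2,3)X 3/8 ok
(2,4)O 4/7 ok
(2,6)O 3/4 ok
(2,7)O 2/2 ok
(3,1)X 2/3 ok
(3,2)O 1/6 unhappy
(3,3)O 4/8 ok
(3,4)O 4/6 ok
(3,5)O 4/4 ok
(3,7)O 2/2 ok
(4,2)X 4/6 ok
(4,3)X 3/7 ok
(4,4)O 3/6 ok
(5,1)X 2/2 ok
(5,2)X 3/3 ok
(5,4)X 2/3 ok
(5,5)X 1/2 ok
(5,7)O 0/0 ok
Unsatisfied: (1,1), (1,5), (3,2) — 3 in total.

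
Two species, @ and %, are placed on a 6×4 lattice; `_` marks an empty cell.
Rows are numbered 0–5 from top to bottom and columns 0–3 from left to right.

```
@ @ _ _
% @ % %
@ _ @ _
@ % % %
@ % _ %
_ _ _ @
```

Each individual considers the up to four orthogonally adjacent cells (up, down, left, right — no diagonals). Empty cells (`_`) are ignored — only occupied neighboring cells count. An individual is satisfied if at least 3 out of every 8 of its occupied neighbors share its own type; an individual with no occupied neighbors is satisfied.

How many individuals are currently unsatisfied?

Row 0: (0,0)@ 1/2 ok · (0,1)@ 2/2 ok
Row 1: (1,0)% 0/3 unhappy · (1,1)@ 1/3 unhappy · (1,2)% 1/3 unhappy · (1,3)% 1/1 ok
Row 2: (2,0)@ 1/2 ok · (2,2)@ 0/2 unhappy
Row 3: (3,0)@ 2/3 ok · (3,1)% 2/3 ok · (3,2)% 2/3 ok · (3,3)% 2/2 ok
Row 4: (4,0)@ 1/2 ok · (4,1)% 1/2 ok · (4,3)% 1/2 ok
Row 5: (5,3)@ 0/1 unhappy
Unsatisfied: (1,0), (1,1), (1,2), (2,2), (5,3) — 5 in total.

5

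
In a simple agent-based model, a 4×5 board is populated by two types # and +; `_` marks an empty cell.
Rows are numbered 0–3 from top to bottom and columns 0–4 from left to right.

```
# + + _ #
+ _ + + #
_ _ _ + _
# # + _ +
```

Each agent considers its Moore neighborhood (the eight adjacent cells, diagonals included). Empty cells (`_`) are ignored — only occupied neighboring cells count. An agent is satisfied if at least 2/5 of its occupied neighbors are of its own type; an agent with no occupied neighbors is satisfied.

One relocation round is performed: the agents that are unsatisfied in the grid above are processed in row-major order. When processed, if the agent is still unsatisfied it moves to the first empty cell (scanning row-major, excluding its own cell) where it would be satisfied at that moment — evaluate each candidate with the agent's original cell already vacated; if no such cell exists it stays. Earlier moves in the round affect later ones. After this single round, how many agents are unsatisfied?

0

Initially unsatisfied (in order): (0,0), (1,4).
  (0,0) → (0,3).
  (1,4): now satisfied by earlier moves; stays.
Resulting grid:
_ + + # #
+ _ + + #
_ _ _ + _
# # + _ +
All satisfied now.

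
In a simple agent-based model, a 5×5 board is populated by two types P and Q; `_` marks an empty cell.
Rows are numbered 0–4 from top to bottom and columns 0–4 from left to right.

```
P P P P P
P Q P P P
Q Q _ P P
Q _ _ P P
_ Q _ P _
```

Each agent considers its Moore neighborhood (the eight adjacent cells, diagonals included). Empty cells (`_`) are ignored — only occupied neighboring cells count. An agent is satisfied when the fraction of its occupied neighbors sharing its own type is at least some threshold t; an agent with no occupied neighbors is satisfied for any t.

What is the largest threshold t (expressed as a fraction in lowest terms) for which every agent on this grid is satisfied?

2/7

Row 0: (0,0)P 2/3 · (0,1)P 4/5 · (0,2)P 4/5 · (0,3)P 5/5 · (0,4)P 3/3
Row 1: (1,0)P 2/5 · (1,1)Q 2/7 · (1,2)P 5/7 · (1,3)P 7/7 · (1,4)P 5/5
Row 2: (2,0)Q 3/4 · (2,1)Q 3/5 · (2,3)P 6/6 · (2,4)P 5/5
Row 3: (3,0)Q 3/3 · (3,3)P 4/4 · (3,4)P 4/4
Row 4: (4,1)Q 1/1 · (4,3)P 2/2
The smallest same-type fraction is 2/7 at (1,1), which reduces to 2/7. Any threshold above that leaves this agent unsatisfied.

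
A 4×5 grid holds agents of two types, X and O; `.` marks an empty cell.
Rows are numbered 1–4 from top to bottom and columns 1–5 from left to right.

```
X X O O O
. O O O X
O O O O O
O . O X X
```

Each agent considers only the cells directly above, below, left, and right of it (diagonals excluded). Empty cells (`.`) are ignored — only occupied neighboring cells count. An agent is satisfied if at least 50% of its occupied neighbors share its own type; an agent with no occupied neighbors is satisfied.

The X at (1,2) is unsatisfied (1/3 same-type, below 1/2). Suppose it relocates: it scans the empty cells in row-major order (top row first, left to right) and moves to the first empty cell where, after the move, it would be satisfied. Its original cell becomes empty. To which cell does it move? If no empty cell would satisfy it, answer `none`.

Vacating (1,2). Empty cells in order:
  (2,1): 1/3 same-type → still unsatisfied.
  (4,2): 0/3 same-type → still unsatisfied.

none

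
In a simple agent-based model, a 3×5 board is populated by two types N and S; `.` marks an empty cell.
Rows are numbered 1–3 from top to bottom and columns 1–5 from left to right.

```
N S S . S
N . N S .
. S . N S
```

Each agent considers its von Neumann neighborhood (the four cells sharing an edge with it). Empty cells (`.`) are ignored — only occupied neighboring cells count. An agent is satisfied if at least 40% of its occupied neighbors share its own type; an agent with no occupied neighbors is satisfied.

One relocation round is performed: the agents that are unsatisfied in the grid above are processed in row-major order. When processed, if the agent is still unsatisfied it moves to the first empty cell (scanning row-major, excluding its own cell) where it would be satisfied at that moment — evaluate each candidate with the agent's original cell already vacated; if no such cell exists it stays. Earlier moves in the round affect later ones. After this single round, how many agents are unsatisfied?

0

Initially unsatisfied (in order): (2,3), (2,4), (3,4), (3,5).
  (2,3) → (3,1).
  (2,4) → (1,4).
  (3,4): no empty cell satisfies it; stays.
  (3,5) → (2,2).
Resulting grid:
N S S S S
N S . . .
N S . N .
All satisfied now.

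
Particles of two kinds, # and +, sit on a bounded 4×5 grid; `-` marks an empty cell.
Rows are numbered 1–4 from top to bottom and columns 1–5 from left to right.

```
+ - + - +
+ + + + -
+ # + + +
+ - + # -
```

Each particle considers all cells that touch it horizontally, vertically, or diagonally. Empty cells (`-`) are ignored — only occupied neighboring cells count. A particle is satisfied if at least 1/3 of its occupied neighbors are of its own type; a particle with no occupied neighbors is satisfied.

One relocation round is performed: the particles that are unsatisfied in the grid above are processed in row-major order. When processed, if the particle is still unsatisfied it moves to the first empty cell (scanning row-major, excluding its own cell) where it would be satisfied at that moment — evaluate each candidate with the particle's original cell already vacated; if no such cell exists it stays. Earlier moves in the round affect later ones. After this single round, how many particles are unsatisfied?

Initially unsatisfied (in order): (3,2), (4,4).
  (3,2) → (4,5).
  (4,4): no empty cell satisfies it; stays.
Resulting grid:
+ - + - +
+ + + + -
+ - + + +
+ - + # #
Unsatisfied now: (4,4).

1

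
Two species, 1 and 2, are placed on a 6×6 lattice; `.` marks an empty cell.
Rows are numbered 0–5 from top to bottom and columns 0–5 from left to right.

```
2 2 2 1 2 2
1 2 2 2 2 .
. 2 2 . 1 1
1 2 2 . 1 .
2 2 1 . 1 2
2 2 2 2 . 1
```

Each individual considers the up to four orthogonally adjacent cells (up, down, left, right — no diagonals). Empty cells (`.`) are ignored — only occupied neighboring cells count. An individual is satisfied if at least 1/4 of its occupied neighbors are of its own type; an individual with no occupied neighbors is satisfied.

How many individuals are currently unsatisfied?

(0,0)2 1/2 satisfied
(0,1)2 3/3 satisfied
(0,2)2 2/3 satisfied
(0,3)1 0/3 not
(0,4)2 2/3 satisfied
(0,5)2 1/1 satisfied
(1,0)1 0/2 not
(1,1)2 3/4 satisfied
(1,2)2 4/4 satisfied
(1,3)2 2/3 satisfied
(1,4)2 2/3 satisfied
(2,1)2 3/3 satisfied
(2,2)2 3/3 satisfied
(2,4)1 2/3 satisfied
(2,5)1 1/1 satisfied
(3,0)1 0/2 not
(3,1)2 3/4 satisfied
(3,2)2 2/3 satisfied
(3,4)1 2/2 satisfied
(4,0)2 2/3 satisfied
(4,1)2 3/4 satisfied
(4,2)1 0/3 not
(4,4)1 1/2 satisfied
(4,5)2 0/2 not
(5,0)2 2/2 satisfied
(5,1)2 3/3 satisfied
(5,2)2 2/3 satisfied
(5,3)2 1/1 satisfied
(5,5)1 0/1 not
Unsatisfied: (0,3), (1,0), (3,0), (4,2), (4,5), (5,5) — 6 in total.

6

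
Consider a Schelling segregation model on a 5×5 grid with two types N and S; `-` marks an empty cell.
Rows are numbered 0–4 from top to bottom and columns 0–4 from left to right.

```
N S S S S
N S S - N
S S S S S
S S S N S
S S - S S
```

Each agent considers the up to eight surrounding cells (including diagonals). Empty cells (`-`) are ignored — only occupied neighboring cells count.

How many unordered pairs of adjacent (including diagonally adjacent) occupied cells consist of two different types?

Scan each occupied cell's neighbors to the right and below (and the two forward diagonals) so each pair is counted once.
Row 0: N(0,0)–S(0,1)≠ N(0,0)–N(1,0)= N(0,0)–S(1,1)≠ S(0,1)–S(0,2)= S(0,1)–S(1,1)= S(0,1)–S(1,2)= S(0,1)–N(1,0)≠ S(0,2)–S(0,3)= S(0,2)–S(1,2)= S(0,2)–S(1,1)= S(0,3)–S(0,4)= S(0,3)–N(1,4)≠ S(0,3)–S(1,2)= S(0,4)–N(1,4)≠  → 5/14 unlike.
Row 1: N(1,0)–S(1,1)≠ N(1,0)–S(2,0)≠ N(1,0)–S(2,1)≠ S(1,1)–S(1,2)= S(1,1)–S(2,1)= S(1,1)–S(2,2)= S(1,1)–S(2,0)= S(1,2)–S(2,2)= S(1,2)–S(2,3)= S(1,2)–S(2,1)= N(1,4)–S(2,4)≠ N(1,4)–S(2,3)≠  → 5/12 unlike.
Row 2: S(2,0)–S(2,1)= S(2,0)–S(3,0)= S(2,0)–S(3,1)= S(2,1)–S(2,2)= S(2,1)–S(3,1)= S(2,1)–S(3,2)= S(2,1)–S(3,0)= S(2,2)–S(2,3)= S(2,2)–S(3,2)= S(2,2)–N(3,3)≠ S(2,2)–S(3,1)= S(2,3)–S(2,4)= S(2,3)–N(3,3)≠ S(2,3)–S(3,4)= S(2,3)–S(3,2)= S(2,4)–S(3,4)= S(2,4)–N(3,3)≠  → 3/17 unlike.
Row 3: S(3,0)–S(3,1)= S(3,0)–S(4,0)= S(3,0)–S(4,1)= S(3,1)–S(3,2)= S(3,1)–S(4,1)= S(3,1)–S(4,0)= S(3,2)–N(3,3)≠ S(3,2)–S(4,3)= S(3,2)–S(4,1)= N(3,3)–S(3,4)≠ N(3,3)–S(4,3)≠ N(3,3)–S(4,4)≠ S(3,4)–S(4,4)= S(3,4)–S(4,3)=  → 4/14 unlike.
Row 4: S(4,0)–S(4,1)= S(4,3)–S(4,4)=  → 0/2 unlike.
Total adjacent occupied pairs: 59; unlike-type pairs: 17.

17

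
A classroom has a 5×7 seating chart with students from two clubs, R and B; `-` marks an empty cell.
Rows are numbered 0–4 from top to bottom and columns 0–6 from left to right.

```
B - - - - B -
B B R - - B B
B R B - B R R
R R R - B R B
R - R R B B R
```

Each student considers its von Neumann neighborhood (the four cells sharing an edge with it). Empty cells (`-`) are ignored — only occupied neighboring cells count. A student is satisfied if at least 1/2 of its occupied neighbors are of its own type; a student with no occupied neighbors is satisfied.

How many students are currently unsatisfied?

Row 0: (0,0)B 1/1 ✓ · (0,5)B 1/1 ✓
Row 1: (1,0)B 3/3 ✓ · (1,1)B 1/3 ✗ · (1,2)R 0/2 ✗ · (1,5)B 2/3 ✓ · (1,6)B 1/2 ✓
Row 2: (2,0)B 1/3 ✗ · (2,1)R 1/4 ✗ · (2,2)B 0/3 ✗ · (2,4)B 1/2 ✓ · (2,5)R 2/4 ✓ · (2,6)R 1/3 ✗
Row 3: (3,0)R 2/3 ✓ · (3,1)R 3/3 ✓ · (3,2)R 2/3 ✓ · (3,4)B 2/3 ✓ · (3,5)R 1/4 ✗ · (3,6)B 0/3 ✗
Row 4: (4,0)R 1/1 ✓ · (4,2)R 2/2 ✓ · (4,3)R 1/2 ✓ · (4,4)B 2/3 ✓ · (4,5)B 1/3 ✗ · (4,6)R 0/2 ✗
Unsatisfied: (1,1), (1,2), (2,0), (2,1), (2,2), (2,6), (3,5), (3,6), (4,5), (4,6) — 10 in total.

10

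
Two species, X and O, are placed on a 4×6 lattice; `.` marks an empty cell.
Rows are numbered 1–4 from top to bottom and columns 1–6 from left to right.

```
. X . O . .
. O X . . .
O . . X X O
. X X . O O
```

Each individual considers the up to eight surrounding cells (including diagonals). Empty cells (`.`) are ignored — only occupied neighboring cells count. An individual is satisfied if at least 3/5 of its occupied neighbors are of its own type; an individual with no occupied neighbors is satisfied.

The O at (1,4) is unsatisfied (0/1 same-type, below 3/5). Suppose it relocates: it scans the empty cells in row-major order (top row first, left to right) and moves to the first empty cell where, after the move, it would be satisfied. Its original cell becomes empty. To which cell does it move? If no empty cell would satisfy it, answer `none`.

(1,5)

Vacating (1,4). Empty cells in order:
  (1,1): 1/2 same-type → still unsatisfied.
  (1,3): 1/3 same-type → still unsatisfied.
  (1,5): 0/0 same-type → satisfied — stop here.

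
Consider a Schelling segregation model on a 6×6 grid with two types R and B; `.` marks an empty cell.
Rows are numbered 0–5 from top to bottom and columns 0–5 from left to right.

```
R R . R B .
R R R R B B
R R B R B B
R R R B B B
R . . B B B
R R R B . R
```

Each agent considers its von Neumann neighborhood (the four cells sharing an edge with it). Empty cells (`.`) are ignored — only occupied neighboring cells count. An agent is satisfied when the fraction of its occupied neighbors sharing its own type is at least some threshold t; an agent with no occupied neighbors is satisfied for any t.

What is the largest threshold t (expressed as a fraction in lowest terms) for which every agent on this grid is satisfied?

0/1

(0,0)R 2/2
(0,1)R 2/2
(0,3)R 1/2
(0,4)B 1/2
(1,0)R 3/3
(1,1)R 4/4
(1,2)R 2/3
(1,3)R 3/4
(1,4)B 3/4
(1,5)B 2/2
(2,0)R 3/3
(2,1)R 3/4
(2,2)B 0/4
(2,3)R 1/4
(2,4)B 3/4
(2,5)B 3/3
(3,0)R 3/3
(3,1)R 3/3
(3,2)R 1/3
(3,3)B 2/4
(3,4)B 4/4
(3,5)B 3/3
(4,0)R 2/2
(4,3)B 3/3
(4,4)B 3/3
(4,5)B 2/3
(5,0)R 2/2
(5,1)R 2/2
(5,2)R 1/2
(5,3)B 1/2
(5,5)R 0/1
The smallest same-type fraction is 0/4 at (2,2), which reduces to 0/1. Any threshold above that leaves this agent unsatisfied.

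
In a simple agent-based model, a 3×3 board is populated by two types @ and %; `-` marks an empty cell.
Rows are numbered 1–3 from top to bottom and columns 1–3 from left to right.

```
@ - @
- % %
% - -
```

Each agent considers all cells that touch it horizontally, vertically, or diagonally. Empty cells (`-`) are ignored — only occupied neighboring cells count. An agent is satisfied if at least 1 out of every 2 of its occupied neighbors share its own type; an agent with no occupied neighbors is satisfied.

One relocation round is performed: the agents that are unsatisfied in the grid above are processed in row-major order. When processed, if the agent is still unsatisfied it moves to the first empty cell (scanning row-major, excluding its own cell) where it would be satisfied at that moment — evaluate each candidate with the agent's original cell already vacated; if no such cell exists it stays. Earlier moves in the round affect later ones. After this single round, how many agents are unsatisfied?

2

Initially unsatisfied (in order): (1,1), (1,3).
  (1,1): no empty cell satisfies it; stays.
  (1,3): no empty cell satisfies it; stays.
Resulting grid:
@ - @
- % %
% - -
Unsatisfied now: (1,1), (1,3).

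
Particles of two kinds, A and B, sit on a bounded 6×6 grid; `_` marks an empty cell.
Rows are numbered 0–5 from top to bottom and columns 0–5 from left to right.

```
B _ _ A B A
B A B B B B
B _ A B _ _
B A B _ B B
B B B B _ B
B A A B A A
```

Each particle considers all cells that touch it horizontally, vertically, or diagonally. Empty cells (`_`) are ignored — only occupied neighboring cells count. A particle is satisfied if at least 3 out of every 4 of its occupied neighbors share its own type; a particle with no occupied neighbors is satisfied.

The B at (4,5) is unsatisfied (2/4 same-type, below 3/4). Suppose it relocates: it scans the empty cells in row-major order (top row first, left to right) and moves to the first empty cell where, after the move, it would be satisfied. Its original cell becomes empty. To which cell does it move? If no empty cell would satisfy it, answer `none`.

Vacating (4,5). Empty cells in order:
  (0,1): 3/4 same-type → satisfied — stop here.

(0,1)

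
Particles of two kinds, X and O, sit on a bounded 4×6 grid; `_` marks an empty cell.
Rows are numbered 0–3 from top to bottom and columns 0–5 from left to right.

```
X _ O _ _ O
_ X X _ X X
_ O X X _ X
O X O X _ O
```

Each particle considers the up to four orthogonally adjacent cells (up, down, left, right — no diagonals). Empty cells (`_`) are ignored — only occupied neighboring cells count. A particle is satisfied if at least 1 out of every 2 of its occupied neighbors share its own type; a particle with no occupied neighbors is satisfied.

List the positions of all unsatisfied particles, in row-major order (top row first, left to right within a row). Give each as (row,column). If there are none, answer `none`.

(0,0)X 0/0 satisfied
(0,2)O 0/1 not
(0,5)O 0/1 not
(1,1)X 1/2 satisfied
(1,2)X 2/3 satisfied
(1,4)X 1/1 satisfied
(1,5)X 2/3 satisfied
(2,1)O 0/3 not
(2,2)X 2/4 satisfied
(2,3)X 2/2 satisfied
(2,5)X 1/2 satisfied
(3,0)O 0/1 not
(3,1)X 0/3 not
(3,2)O 0/3 not
(3,3)X 1/2 satisfied
(3,5)O 0/1 not

(0,2), (0,5), (2,1), (3,0), (3,1), (3,2), (3,5)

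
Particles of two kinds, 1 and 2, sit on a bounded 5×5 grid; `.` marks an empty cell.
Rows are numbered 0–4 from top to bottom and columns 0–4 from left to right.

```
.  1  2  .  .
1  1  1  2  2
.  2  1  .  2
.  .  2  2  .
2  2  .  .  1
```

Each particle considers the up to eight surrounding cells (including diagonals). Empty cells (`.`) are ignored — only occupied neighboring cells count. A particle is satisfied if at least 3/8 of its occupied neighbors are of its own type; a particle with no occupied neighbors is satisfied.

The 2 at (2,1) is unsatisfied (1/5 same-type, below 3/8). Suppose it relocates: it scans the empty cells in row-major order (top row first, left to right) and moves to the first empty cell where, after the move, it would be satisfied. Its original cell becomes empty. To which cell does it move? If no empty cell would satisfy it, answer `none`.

Vacating (2,1). Empty cells in order:
  (0,0): 0/3 same-type → still unsatisfied.
  (0,3): 3/4 same-type → satisfied — stop here.

(0,3)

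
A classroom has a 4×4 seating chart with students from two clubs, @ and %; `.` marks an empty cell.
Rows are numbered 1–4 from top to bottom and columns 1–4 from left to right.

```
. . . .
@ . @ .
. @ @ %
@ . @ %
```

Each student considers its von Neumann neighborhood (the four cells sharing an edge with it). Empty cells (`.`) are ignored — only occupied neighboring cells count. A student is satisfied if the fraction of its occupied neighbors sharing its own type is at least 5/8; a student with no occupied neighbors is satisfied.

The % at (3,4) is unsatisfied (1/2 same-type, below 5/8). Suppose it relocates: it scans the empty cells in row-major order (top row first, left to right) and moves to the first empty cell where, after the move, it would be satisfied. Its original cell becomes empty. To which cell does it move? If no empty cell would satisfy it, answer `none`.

Vacating (3,4). Empty cells in order:
  (1,1): 0/1 same-type → still unsatisfied.
  (1,2): 0/0 same-type → satisfied — stop here.

(1,2)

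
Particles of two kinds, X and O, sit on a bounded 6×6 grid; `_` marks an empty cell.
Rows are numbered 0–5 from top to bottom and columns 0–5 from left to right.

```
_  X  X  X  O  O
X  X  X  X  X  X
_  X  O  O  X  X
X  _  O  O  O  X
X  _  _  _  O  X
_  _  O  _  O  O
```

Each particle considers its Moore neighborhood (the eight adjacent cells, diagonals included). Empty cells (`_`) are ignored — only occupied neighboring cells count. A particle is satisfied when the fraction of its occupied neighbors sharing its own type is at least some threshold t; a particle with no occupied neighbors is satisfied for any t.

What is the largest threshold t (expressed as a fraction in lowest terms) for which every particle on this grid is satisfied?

Row 0: (0,1)X 4/4 · (0,2)X 5/5 · (0,3)X 4/5 · (0,4)O 1/5 · (0,5)O 1/3
Row 1: (1,0)X 3/3 · (1,1)X 5/6 · (1,2)X 6/8 · (1,3)X 5/8 · (1,4)X 5/8 · (1,5)X 3/5
Row 2: (2,1)X 4/6 · (2,2)O 3/7 · (2,3)O 4/8 · (2,4)X 5/8 · (2,5)X 4/5
Row 3: (3,0)X 2/2 · (3,2)O 3/4 · (3,3)O 5/6 · (3,4)O 3/7 · (3,5)X 3/5
Row 4: (4,0)X 1/1 · (4,4)O 4/6 · (4,5)X 1/5
Row 5: (5,2)O — no occupied neighbors · (5,4)O 2/3 · (5,5)O 2/3
The smallest same-type fraction is 1/5 at (0,4), which reduces to 1/5. Any threshold above that leaves this particle unsatisfied.

1/5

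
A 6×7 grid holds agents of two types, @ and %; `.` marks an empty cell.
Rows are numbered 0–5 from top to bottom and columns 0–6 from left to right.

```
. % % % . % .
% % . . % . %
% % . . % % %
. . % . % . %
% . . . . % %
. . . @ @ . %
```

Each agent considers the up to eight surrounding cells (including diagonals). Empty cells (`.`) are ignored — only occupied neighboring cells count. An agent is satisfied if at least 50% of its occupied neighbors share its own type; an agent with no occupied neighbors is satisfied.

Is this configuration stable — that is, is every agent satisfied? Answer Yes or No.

(0,1)% 3/3 satisfied
(0,2)% 3/3 satisfied
(0,3)% 2/2 satisfied
(0,5)% 2/2 satisfied
(1,0)% 4/4 satisfied
(1,1)% 5/5 satisfied
(1,4)% 4/4 satisfied
(1,6)% 3/3 satisfied
(2,0)% 3/3 satisfied
(2,1)% 4/4 satisfied
(2,4)% 3/3 satisfied
(2,5)% 6/6 satisfied
(2,6)% 3/3 satisfied
(3,2)% 1/1 satisfied
(3,4)% 3/3 satisfied
(3,6)% 4/4 satisfied
(4,0)% 0/0 satisfied
(4,5)% 4/5 satisfied
(4,6)% 3/3 satisfied
(5,3)@ 1/1 satisfied
(5,4)@ 1/2 satisfied
(5,6)% 2/2 satisfied
All meet the threshold, so the configuration is stable.

Yes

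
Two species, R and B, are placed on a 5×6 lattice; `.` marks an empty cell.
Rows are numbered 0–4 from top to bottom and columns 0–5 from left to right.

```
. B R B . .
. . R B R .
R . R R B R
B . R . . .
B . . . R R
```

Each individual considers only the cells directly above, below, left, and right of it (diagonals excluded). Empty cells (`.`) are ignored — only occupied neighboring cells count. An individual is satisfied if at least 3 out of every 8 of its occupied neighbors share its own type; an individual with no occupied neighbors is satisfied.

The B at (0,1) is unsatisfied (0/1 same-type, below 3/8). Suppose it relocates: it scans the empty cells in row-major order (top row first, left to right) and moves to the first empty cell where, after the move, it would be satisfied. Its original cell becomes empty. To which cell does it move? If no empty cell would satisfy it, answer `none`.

(0,0)

Vacating (0,1). Empty cells in order:
  (0,0): 0/0 same-type → satisfied — stop here.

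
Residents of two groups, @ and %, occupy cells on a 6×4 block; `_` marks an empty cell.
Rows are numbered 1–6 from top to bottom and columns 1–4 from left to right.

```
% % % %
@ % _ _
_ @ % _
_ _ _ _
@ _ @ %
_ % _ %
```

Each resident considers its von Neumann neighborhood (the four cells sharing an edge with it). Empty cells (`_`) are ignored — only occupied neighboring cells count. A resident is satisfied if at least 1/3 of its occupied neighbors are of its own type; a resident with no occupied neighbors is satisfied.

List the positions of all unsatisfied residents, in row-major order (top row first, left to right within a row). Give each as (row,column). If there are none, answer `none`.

Row 1: (1,1)% 1/2 satisfied · (1,2)% 3/3 satisfied · (1,3)% 2/2 satisfied · (1,4)% 1/1 satisfied
Row 2: (2,1)@ 0/2 not · (2,2)% 1/3 satisfied
Row 3: (3,2)@ 0/2 not · (3,3)% 0/1 not
Row 5: (5,1)@ 0/0 satisfied · (5,3)@ 0/1 not · (5,4)% 1/2 satisfied
Row 6: (6,2)% 0/0 satisfied · (6,4)% 1/1 satisfied

(2,1), (3,2), (3,3), (5,3)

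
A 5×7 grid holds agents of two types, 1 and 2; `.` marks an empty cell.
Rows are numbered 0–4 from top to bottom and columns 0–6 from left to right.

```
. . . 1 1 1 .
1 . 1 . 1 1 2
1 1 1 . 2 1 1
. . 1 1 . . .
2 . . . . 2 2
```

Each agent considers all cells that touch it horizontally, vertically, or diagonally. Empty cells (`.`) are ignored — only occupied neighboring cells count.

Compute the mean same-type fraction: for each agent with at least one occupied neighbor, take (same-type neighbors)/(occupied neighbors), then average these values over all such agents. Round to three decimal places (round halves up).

0.791

Row 0: (0,3)1 3/3 · (0,4)1 4/4 · (0,5)1 3/4
Row 1: (1,0)1 2/2 · (1,2)1 3/3 · (1,4)1 5/6 · (1,5)1 5/7 · (1,6)2 0/4
Row 2: (2,0)1 2/2 · (2,1)1 5/5 · (2,2)1 4/4 · (2,4)2 0/4 · (2,5)1 3/5 · (2,6)1 2/3
Row 3: (3,2)1 3/3 · (3,3)1 2/3
Row 4: (4,0)2 — no occupied neighbors · (4,5)2 1/1 · (4,6)2 1/1
Sum over 18 agents: 3/3 + 4/4 + 3/4 + 2/2 + 3/3 + 5/6 + 5/7 + 0/4 + 2/2 + 5/5 + 4/4 + 0/4 + 3/5 + 2/3 + 3/3 + 2/3 + 1/1 + 1/1 = 5977/420; mean = 5977/420 ÷ 18 = 5977/7560 = 0.790608… → 0.791.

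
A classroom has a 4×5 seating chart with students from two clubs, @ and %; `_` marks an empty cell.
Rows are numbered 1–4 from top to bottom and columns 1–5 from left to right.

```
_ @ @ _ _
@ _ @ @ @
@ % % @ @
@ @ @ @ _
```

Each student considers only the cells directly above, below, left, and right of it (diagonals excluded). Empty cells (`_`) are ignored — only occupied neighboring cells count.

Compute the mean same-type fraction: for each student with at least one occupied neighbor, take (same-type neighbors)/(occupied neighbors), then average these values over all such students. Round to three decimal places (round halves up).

(1,2)@ 1/1
(1,3)@ 2/2
(2,1)@ 1/1
(2,3)@ 2/3
(2,4)@ 3/3
(2,5)@ 2/2
(3,1)@ 2/3
(3,2)% 1/3
(3,3)% 1/4
(3,4)@ 3/4
(3,5)@ 2/2
(4,1)@ 2/2
(4,2)@ 2/3
(4,3)@ 2/3
(4,4)@ 2/2
Sum over 15 students: 1/1 + 2/2 + 1/1 + 2/3 + 3/3 + 2/2 + 2/3 + 1/3 + 1/4 + 3/4 + 2/2 + 2/2 + 2/3 + 2/3 + 2/2 = 12; mean = 12 ÷ 15 = 4/5 = 0.8 → 0.800.

0.800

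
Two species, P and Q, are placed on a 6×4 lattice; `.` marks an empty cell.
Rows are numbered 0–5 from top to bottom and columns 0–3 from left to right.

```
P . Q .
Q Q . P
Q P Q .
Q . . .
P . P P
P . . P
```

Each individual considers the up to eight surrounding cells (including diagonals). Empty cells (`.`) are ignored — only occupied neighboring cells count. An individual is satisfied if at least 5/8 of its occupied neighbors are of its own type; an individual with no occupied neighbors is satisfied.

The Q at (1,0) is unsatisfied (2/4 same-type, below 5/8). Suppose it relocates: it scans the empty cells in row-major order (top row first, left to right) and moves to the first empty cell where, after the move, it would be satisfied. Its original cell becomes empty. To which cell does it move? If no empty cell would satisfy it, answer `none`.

(0,1)

Vacating (1,0). Empty cells in order:
  (0,1): 2/3 same-type → satisfied — stop here.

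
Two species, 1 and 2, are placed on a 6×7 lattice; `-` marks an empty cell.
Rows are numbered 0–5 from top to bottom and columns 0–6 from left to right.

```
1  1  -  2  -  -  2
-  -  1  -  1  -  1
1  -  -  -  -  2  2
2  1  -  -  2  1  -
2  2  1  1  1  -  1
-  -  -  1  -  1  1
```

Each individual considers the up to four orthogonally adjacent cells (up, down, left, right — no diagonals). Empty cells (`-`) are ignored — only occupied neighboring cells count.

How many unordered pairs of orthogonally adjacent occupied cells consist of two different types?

Scan each occupied cell's neighbors to the right and below so each pair is counted once.
Row 0: 1(0,0)–1(0,1)= 2(0,6)–1(1,6)≠  → 1/2 unlike.
Row 1: 1(1,6)–2(2,6)≠  → 1/1 unlike.
Row 2: 1(2,0)–2(3,0)≠ 2(2,5)–2(2,6)= 2(2,5)–1(3,5)≠  → 2/3 unlike.
Row 3: 2(3,0)–1(3,1)≠ 2(3,0)–2(4,0)= 1(3,1)–2(4,1)≠ 2(3,4)–1(3,5)≠ 2(3,4)–1(4,4)≠  → 4/5 unlike.
Row 4: 2(4,0)–2(4,1)= 2(4,1)–1(4,2)≠ 1(4,2)–1(4,3)= 1(4,3)–1(4,4)= 1(4,3)–1(5,3)= 1(4,6)–1(5,6)=  → 1/6 unlike.
Row 5: 1(5,5)–1(5,6)=  → 0/1 unlike.
Total adjacent occupied pairs: 18; unlike-type pairs: 9.

9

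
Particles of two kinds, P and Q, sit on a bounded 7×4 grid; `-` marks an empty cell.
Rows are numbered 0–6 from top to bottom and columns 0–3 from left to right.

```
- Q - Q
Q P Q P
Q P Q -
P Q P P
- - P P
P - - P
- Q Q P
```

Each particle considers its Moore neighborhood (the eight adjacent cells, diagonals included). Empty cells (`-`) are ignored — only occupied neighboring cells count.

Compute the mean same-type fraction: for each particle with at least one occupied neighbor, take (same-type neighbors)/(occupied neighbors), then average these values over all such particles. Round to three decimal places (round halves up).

Row 0: (0,1)Q 2/3 · (0,3)Q 1/2
Row 1: (1,0)Q 2/4 · (1,1)P 1/6 · (1,2)Q 3/6 · (1,3)P 0/3
Row 2: (2,0)Q 2/5 · (2,1)P 3/8 · (2,2)Q 2/7
Row 3: (3,0)P 1/3 · (3,1)Q 2/6 · (3,2)P 4/6 · (3,3)P 3/4
Row 4: (4,2)P 4/5 · (4,3)P 4/4
Row 5: (5,0)P 0/1 · (5,3)P 3/4
Row 6: (6,1)Q 1/2 · (6,2)Q 1/3 · (6,3)P 1/2
Sum over 20 particles: 2/3 + 1/2 + 2/4 + 1/6 + 3/6 + 0/3 + 2/5 + 3/8 + 2/7 + 1/3 + 2/6 + 4/6 + 3/4 + 4/5 + 4/4 + 0/1 + 3/4 + 1/2 + 1/3 + 1/2 = 2621/280; mean = 2621/280 ÷ 20 = 2621/5600 = 0.468035… → 0.468.

0.468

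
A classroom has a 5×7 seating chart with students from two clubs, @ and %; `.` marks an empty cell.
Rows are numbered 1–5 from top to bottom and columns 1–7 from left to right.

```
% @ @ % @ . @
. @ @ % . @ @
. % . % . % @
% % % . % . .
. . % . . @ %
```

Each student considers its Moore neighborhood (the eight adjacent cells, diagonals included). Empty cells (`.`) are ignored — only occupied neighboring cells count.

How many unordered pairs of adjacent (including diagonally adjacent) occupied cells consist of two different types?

Scan each occupied cell's neighbors to the right and below (and the two forward diagonals) so each pair is counted once.
Row 1: %(1,1)–@(1,2)≠ %(1,1)–@(2,2)≠ @(1,2)–@(1,3)= @(1,2)–@(2,2)= @(1,2)–@(2,3)= @(1,3)–%(1,4)≠ @(1,3)–@(2,3)= @(1,3)–%(2,4)≠ @(1,3)–@(2,2)= %(1,4)–@(1,5)≠ %(1,4)–%(2,4)= %(1,4)–@(2,3)≠ @(1,5)–@(2,6)= @(1,5)–%(2,4)≠ @(1,7)–@(2,7)= @(1,7)–@(2,6)=  → 7/16 unlike.
Row 2: @(2,2)–@(2,3)= @(2,2)–%(3,2)≠ @(2,3)–%(2,4)≠ @(2,3)–%(3,4)≠ @(2,3)–%(3,2)≠ %(2,4)–%(3,4)= @(2,6)–@(2,7)= @(2,6)–%(3,6)≠ @(2,6)–@(3,7)= @(2,7)–@(3,7)= @(2,7)–%(3,6)≠  → 6/11 unlike.
Row 3: %(3,2)–%(4,2)= %(3,2)–%(4,3)= %(3,2)–%(4,1)= %(3,4)–%(4,5)= %(3,4)–%(4,3)= %(3,6)–@(3,7)≠ %(3,6)–%(4,5)=  → 1/7 unlike.
Row 4: %(4,1)–%(4,2)= %(4,2)–%(4,3)= %(4,2)–%(5,3)= %(4,3)–%(5,3)= %(4,5)–@(5,6)≠  → 1/5 unlike.
Row 5: @(5,6)–%(5,7)≠  → 1/1 unlike.
Total adjacent occupied pairs: 40; unlike-type pairs: 16.

16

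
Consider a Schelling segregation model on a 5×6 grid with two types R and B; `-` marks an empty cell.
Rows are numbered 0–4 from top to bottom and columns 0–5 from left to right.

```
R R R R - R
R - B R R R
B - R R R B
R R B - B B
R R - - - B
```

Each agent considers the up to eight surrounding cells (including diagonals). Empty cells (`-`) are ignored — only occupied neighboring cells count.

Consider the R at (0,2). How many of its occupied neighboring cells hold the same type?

3

Occupied neighbors of (0,2): (0,1)=R, (0,3)=R, (1,2)=B, (1,3)=R.
Same type (R): 3 of 4.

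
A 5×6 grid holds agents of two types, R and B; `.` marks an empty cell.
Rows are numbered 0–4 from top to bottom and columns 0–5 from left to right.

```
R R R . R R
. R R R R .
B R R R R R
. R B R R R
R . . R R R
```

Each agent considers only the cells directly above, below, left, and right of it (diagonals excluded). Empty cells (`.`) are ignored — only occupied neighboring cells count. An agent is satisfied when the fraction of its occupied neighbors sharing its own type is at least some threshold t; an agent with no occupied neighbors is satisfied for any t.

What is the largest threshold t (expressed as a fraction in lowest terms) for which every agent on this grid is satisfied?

Row 0: (0,0)R 1/1 · (0,1)R 3/3 · (0,2)R 2/2 · (0,4)R 2/2 · (0,5)R 1/1
Row 1: (1,1)R 3/3 · (1,2)R 4/4 · (1,3)R 3/3 · (1,4)R 3/3
Row 2: (2,0)B 0/1 · (2,1)R 3/4 · (2,2)R 3/4 · (2,3)R 4/4 · (2,4)R 4/4 · (2,5)R 2/2
Row 3: (3,1)R 1/2 · (3,2)B 0/3 · (3,3)R 3/4 · (3,4)R 4/4 · (3,5)R 3/3
Row 4: (4,0)R — no occupied neighbors · (4,3)R 2/2 · (4,4)R 3/3 · (4,5)R 2/2
The smallest same-type fraction is 0/1 at (2,0), which reduces to 0/1. Any threshold above that leaves this agent unsatisfied.

0/1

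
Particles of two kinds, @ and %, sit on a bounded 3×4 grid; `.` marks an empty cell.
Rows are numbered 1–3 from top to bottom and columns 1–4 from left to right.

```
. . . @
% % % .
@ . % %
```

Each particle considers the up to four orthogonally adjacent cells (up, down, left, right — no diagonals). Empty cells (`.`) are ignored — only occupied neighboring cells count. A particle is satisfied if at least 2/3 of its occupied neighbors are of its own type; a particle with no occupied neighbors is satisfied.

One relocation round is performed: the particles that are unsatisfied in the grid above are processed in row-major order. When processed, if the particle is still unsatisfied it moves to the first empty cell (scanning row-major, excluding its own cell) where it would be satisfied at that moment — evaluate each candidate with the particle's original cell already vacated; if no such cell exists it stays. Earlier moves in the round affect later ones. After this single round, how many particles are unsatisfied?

0

Initially unsatisfied (in order): (2,1), (3,1).
  (2,1) → (1,1).
  (3,1): now satisfied by earlier moves; stays.
Resulting grid:
% . . @
. % % .
@ . % %
All satisfied now.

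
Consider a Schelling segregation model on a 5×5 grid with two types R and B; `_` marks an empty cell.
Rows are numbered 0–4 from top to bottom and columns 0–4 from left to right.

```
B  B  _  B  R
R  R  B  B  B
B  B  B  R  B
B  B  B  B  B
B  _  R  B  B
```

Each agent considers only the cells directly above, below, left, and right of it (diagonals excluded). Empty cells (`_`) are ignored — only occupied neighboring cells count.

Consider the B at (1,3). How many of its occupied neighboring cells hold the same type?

3

Occupied neighbors of (1,3): (0,3)=B, (2,3)=R, (1,2)=B, (1,4)=B.
Same type (B): 3 of 4.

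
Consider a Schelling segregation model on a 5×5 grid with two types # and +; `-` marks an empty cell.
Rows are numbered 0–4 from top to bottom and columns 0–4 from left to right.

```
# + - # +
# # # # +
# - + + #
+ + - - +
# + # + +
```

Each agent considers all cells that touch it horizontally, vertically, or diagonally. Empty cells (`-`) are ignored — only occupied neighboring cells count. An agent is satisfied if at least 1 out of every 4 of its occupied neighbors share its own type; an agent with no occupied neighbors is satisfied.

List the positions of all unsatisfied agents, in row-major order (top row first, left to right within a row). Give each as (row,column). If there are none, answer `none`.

(0,0)# 2/3 satisfied
(0,1)+ 0/4 not
(0,3)# 2/4 satisfied
(0,4)+ 1/3 satisfied
(1,0)# 3/4 satisfied
(1,1)# 4/6 satisfied
(1,2)# 3/6 satisfied
(1,3)# 3/7 satisfied
(1,4)+ 2/5 satisfied
(2,0)# 2/4 satisfied
(2,2)+ 2/5 satisfied
(2,3)+ 3/6 satisfied
(2,4)# 1/4 satisfied
(3,0)+ 2/4 satisfied
(3,1)+ 3/6 satisfied
(3,4)+ 3/4 satisfied
(4,0)# 0/3 not
(4,1)+ 2/4 satisfied
(4,2)# 0/3 not
(4,3)+ 2/3 satisfied
(4,4)+ 2/2 satisfied

(0,1), (4,0), (4,2)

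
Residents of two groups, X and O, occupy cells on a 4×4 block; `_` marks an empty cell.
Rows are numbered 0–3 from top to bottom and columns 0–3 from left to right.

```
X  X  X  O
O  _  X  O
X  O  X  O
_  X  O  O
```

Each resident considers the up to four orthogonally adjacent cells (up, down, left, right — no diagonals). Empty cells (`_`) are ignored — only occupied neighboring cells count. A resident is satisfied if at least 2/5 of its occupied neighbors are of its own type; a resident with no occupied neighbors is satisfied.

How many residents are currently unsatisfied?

(0,0)X 1/2 ✓
(0,1)X 2/2 ✓
(0,2)X 2/3 ✓
(0,3)O 1/2 ✓
(1,0)O 0/2 ✗
(1,2)X 2/3 ✓
(1,3)O 2/3 ✓
(2,0)X 0/2 ✗
(2,1)O 0/3 ✗
(2,2)X 1/4 ✗
(2,3)O 2/3 ✓
(3,1)X 0/2 ✗
(3,2)O 1/3 ✗
(3,3)O 2/2 ✓
Unsatisfied: (1,0), (2,0), (2,1), (2,2), (3,1), (3,2) — 6 in total.

6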